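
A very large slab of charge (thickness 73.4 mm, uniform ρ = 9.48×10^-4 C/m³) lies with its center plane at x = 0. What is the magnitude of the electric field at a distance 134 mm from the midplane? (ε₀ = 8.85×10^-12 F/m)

The point |x| = 134 mm lies outside the slab (half-thickness 0.0367 m). A symmetric pillbox spanning the full slab encloses Q_enc = ρ·d·A.
Flux = 2EA ⇒ E = |ρ|d/(2ε₀), independent of distance outside.
E = (9.48×10^-4)(0.0734)/(2·8.85×10^-12) = 3.93e6 N/C.

|E| ≈ 3.93×10^6 N/C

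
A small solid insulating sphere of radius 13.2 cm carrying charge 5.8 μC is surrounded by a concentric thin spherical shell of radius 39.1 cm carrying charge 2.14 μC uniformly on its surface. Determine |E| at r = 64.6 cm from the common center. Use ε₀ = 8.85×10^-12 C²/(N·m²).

Symmetry ⇒ E = E(r) r̂. Gaussian sphere of radius r = 64.6 cm (r > 39.1 cm, enclosing both).
Q_enc = (5.8 μC) + (2.14 μC) = 7.94e-6 C.
Gauss's law: E·4πr² = Q_enc/ε₀.
E = |Q_enc|/(4πε₀r²) = (7.94e-6)/(4π·8.85×10^-12·(0.646)²) = 1.71×10^5 N/C.

|E| ≈ 1.71×10^5 N/C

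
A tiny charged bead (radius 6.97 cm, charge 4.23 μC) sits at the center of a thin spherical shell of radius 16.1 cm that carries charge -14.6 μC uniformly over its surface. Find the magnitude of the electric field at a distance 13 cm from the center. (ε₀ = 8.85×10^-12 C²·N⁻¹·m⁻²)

Use a concentric Gaussian sphere at r = 13 cm (between the bodies, 6.97 cm < r < 16.1 cm).
Only the inner charge is enclosed; the outer shell contributes nothing inside itself. Q_enc = 4.23 μC = 4.23e-6 C.
Applying ∮E·dA = Q_enc/ε₀ with Φ = E(4πr²):
E = |Q_enc|/(4πε₀r²) = (4.23e-6)/(4π·8.85×10^-12·(0.13)²) = 2.25×10^6 N/C.

E ≈ 2.25×10^6 N/C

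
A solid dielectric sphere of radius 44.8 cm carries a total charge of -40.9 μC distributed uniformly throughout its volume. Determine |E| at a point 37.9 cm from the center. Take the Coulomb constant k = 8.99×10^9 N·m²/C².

|E| ≈ 1.55×10^6 V/m

Use a concentric Gaussian sphere at r = 37.9 cm (r < R).
Only the charge within r is enclosed: Q_enc = Q·(r/R)³ = (-40.9 μC)·(37.9 cm/44.8 cm)³ = -2.476×10^-5 C.
By Gauss's law, ∮E·dA = E·4πr² = Q_enc/ε₀.
E = k|Q_enc|/r² = (8.99×10^9)(2.476e-5)/(0.379)² = 1.55×10^6 N/C.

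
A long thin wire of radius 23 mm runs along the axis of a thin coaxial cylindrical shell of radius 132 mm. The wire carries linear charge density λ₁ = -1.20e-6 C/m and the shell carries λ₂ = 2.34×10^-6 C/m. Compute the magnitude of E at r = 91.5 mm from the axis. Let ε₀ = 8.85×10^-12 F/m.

Choose a coaxial cylinder of radius r = 91.5 mm (arbitrary length L) as the Gaussian surface (between the conductors, 23 mm < r < 132 mm).
Only the inner wire is enclosed; the outer shell contributes nothing inside itself. λ_enc = λ₁ = -1.20e-6 C/m.
Applying ∮E·dA = Q_enc/ε₀ with the end caps contributing no flux:
E = |λ_enc|/(2πε₀r) = (1.20×10^-6)/(2π·8.85×10^-12·0.0915) = 2.36e5 N/C.

2.36e5 N/C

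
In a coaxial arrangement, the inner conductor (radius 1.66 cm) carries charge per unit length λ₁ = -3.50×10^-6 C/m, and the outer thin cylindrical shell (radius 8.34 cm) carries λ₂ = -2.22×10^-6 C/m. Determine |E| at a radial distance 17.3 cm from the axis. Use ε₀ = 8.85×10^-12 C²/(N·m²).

5.95×10^5 V/m

By cylindrical symmetry E is radial; use a coaxial Gaussian cylinder of radius 17.3 cm and length L (r > 8.34 cm, enclosing both).
λ_enc = λ₁ + λ₂ = (-3.50e-6) + (-2.22×10^-6) = -5.72e-6 C/m.
Since E is radial and uniform over the curved surface, Φ = E·2πrL = Q_enc/ε₀ = λ_enc L/ε₀.
E = |λ_enc|/(2πε₀r) = (5.72×10^-6)/(2π·8.85×10^-12·0.173) = 5.95×10^5 N/C.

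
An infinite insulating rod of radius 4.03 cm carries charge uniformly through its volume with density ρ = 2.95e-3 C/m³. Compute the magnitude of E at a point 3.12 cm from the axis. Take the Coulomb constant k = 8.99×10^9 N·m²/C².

By cylindrical symmetry E is radial; use a coaxial Gaussian cylinder of radius 3.12 cm and length L (r < R).
Charge inside radius r per length L is ρ·πr²·L, so λ_enc = ρπr² = 9.022×10^-6 C/m.
Since E is radial and uniform over the curved surface, Φ = E·2πrL = Q_enc/ε₀ = λ_enc L/ε₀.
E = 2k|λ_enc|/r = 2(8.99×10^9)(9.022×10^-6)/(0.0312) = 5.20e6 N/C.

|E| ≈ 5.20×10^6 N/C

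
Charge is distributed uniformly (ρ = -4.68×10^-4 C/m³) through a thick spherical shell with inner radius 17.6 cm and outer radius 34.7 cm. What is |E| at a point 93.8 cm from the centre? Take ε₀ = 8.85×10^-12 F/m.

|E| ≈ 7.28×10^5 N/C

Symmetry ⇒ E = E(r) r̂. Gaussian sphere of radius r = 93.8 cm (r > 34.7 cm, enclosing the whole shell).
Q_enc = ρ·(4π/3)(b³ − a³) = (-4.68e-4)·(4π/3)·((0.347)³ − (0.176)³) = -7.122×10^-5 C.
Gauss's law: E·4πr² = Q_enc/ε₀.
E = |Q_enc|/(4πε₀r²) = (7.122e-5)/(4π·8.85×10^-12·(0.938)²) = 7.28×10^5 N/C.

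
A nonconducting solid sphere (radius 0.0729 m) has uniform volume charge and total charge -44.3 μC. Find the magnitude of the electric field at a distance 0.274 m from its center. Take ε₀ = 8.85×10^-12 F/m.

E = 5.31×10^6 V/m

Take a concentric spherical Gaussian surface of radius r = 0.274 m (r > R, so the entire charge is enclosed).
Q_enc = -44.3 μC = -4.43×10^-5 C.
Since E is radial and uniform over the Gaussian sphere, Φ = E·4πr² = Q_enc/ε₀.
E = |Q_enc|/(4πε₀r²) = (4.43×10^-5)/(4π·8.85×10^-12·(0.274)²) = 5.31e6 N/C.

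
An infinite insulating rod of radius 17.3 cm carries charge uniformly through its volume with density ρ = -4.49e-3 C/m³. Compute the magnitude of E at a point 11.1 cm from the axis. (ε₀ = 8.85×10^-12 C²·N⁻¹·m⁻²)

Coaxial Gaussian cylinder, radius r = 11.1 cm, length L (r < R).
Enclosed charge per unit length: λ_enc = ρ·πr² = (-4.49×10^-3)π(0.111)² = -1.738×10^-4 C/m.
Since E is radial and uniform over the curved surface, Φ = E·2πrL = Q_enc/ε₀ = λ_enc L/ε₀.
E = |λ_enc|/(2πε₀r) = (1.738×10^-4)/(2π·8.85×10^-12·0.111) = 2.82×10^7 N/C.

|E| = 2.82×10^7 N/C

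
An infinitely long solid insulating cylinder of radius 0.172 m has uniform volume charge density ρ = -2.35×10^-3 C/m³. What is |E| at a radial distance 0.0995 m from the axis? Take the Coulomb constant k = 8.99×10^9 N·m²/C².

Choose a coaxial cylinder of radius r = 0.0995 m (arbitrary length L) as the Gaussian surface (r < R).
Charge inside radius r per length L is ρ·πr²·L, so λ_enc = ρπr² = -7.309×10^-5 C/m.
Since E is radial and uniform over the curved surface, Φ = E·2πrL = Q_enc/ε₀ = λ_enc L/ε₀.
E = 2k|λ_enc|/r = 2(8.99×10^9)(7.309e-5)/(0.0995) = 1.32e7 N/C.

|E| = 1.32×10^7 N/C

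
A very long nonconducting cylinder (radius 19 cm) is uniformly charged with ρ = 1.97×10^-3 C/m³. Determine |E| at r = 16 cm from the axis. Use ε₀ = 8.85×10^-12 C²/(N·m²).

Coaxial Gaussian cylinder, radius r = 16 cm, length L (r < R).
Enclosed charge per unit length: λ_enc = ρ·πr² = (1.97×10^-3)π(0.16)² = 1.584×10^-4 C/m.
Gauss's law: E·2πrL = λ_enc L/ε₀.
E = |λ_enc|/(2πε₀r) = (1.584×10^-4)/(2π·8.85×10^-12·0.16) = 1.78×10^7 N/C.

|E| ≈ 1.78×10^7 N/C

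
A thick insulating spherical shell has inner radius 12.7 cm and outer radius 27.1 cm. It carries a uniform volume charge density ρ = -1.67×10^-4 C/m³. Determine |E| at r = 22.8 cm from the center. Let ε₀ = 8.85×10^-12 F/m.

Symmetry ⇒ E = E(r) r̂. Gaussian sphere of radius r = 22.8 cm (within the shell material, 12.7 cm < r < 27.1 cm).
Only the shell between 12.7 cm and r is enclosed: Q_enc = ρ·(4π/3)(r³ − a³) = (-1.67e-4)·(4π/3)·((0.228)³ − (0.127)³) = -6.858×10^-6 C.
Since E is radial and uniform over the Gaussian sphere, Φ = E·4πr² = Q_enc/ε₀.
E = |Q_enc|/(4πε₀r²) = (6.858×10^-6)/(4π·8.85×10^-12·(0.228)²) = 1.19e6 N/C.

E = 1.19×10^6 N/C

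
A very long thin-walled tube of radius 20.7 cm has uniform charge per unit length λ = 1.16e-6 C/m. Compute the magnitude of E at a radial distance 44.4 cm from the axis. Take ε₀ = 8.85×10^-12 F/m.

By cylindrical symmetry E is radial; use a coaxial Gaussian cylinder of radius 44.4 cm and length L (r > 20.7 cm).
The full line charge is enclosed: λ_enc = 1.16×10^-6 C/m.
By Gauss's law (flux through the curved wall only), E·2πrL = λ_enc L/ε₀.
E = |λ_enc|/(2πε₀r) = (1.16×10^-6)/(2π·8.85×10^-12·0.444) = 4.70e4 N/C.

E = 4.70×10^4 N/C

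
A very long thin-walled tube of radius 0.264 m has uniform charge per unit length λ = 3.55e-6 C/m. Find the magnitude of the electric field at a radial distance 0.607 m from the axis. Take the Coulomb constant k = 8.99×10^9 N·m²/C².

|E| = 1.05×10^5 N/C

By cylindrical symmetry E is radial; use a coaxial Gaussian cylinder of radius 0.607 m and length L (r > 0.264 m).
The full line charge is enclosed: λ_enc = 3.55×10^-6 C/m.
Applying ∮E·dA = Q_enc/ε₀ with the end caps contributing no flux:
E = 2k|λ_enc|/r = 2(8.99×10^9)(3.55×10^-6)/(0.607) = 1.05×10^5 N/C.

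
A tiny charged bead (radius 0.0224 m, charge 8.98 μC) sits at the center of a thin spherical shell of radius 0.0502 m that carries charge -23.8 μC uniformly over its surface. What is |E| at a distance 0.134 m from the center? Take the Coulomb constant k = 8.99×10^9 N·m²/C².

Take a concentric spherical Gaussian surface of radius r = 0.134 m (r > 0.0502 m, enclosing both).
Q_enc = (8.98 μC) + (-23.8 μC) = -1.482×10^-5 C.
Applying ∮E·dA = Q_enc/ε₀ with Φ = E(4πr²):
E = k|Q_enc|/r² = (8.99×10^9)(1.482e-5)/(0.134)² = 7.42×10^6 N/C.

|E| = 7.42e6 N/C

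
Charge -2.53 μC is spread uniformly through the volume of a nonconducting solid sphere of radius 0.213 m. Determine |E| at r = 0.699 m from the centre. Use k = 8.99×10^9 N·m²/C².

Symmetry ⇒ E = E(r) r̂. Gaussian sphere of radius r = 0.699 m (r > R, so the entire charge is enclosed).
Q_enc = -2.53 μC = -2.53e-6 C.
Applying ∮E·dA = Q_enc/ε₀ with Φ = E(4πr²):
E = k|Q_enc|/r² = (8.99×10^9)(2.53×10^-6)/(0.699)² = 4.66×10^4 N/C.

4.66×10^4 N/C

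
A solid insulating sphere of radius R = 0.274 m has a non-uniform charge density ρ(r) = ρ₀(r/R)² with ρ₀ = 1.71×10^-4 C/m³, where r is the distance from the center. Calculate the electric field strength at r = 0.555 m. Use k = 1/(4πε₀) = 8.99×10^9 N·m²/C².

Symmetry ⇒ E = E(r) r̂. Gaussian sphere of radius r = 0.555 m (r > R, all charge enclosed).
Q_enc = 4π ∫₀^R ρ₀(r'/R)^2 r'² dr' = 4πρ₀R³/5 = 8.841×10^-6 C.
Applying ∮E·dA = Q_enc/ε₀ with Φ = E(4πr²):
E = k|Q_enc|/r² = (8.99×10^9)(8.841×10^-6)/(0.555)² = 2.58×10^5 N/C.

2.58×10^5 N/C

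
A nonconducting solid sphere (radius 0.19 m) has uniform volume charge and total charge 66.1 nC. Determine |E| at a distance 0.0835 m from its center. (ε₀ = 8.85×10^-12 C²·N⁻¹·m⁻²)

Take a concentric spherical Gaussian surface of radius r = 0.0835 m (r < R).
For a uniform sphere the enclosed fraction is (r/R)³, so Q_enc = (66.1 nC)(0.0835/0.19)³ = 5.61×10^-9 C.
By Gauss's law, ∮E·dA = E·4πr² = Q_enc/ε₀.
E = |Q_enc|/(4πε₀r²) = (5.61×10^-9)/(4π·8.85×10^-12·(0.0835)²) = 7.24e3 N/C.

|E| ≈ 7.24×10^3 N/C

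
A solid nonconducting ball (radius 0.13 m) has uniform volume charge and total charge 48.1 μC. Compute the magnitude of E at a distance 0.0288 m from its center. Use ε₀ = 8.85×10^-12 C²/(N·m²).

E ≈ 5.67×10^6 N/C

By spherical symmetry E is radial; choose a Gaussian sphere of radius r = 0.0288 m (r < R).
Only the charge within r is enclosed: Q_enc = Q·(r/R)³ = (48.1 μC)·(0.0288 m/0.13 m)³ = 5.23e-7 C.
By Gauss's law, ∮E·dA = E·4πr² = Q_enc/ε₀.
E = |Q_enc|/(4πε₀r²) = (5.23×10^-7)/(4π·8.85×10^-12·(0.0288)²) = 5.67×10^6 N/C.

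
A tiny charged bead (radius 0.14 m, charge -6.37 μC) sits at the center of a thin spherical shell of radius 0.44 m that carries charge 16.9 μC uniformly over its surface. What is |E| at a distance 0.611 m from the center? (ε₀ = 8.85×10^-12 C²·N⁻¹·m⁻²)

E = 2.54×10^5 V/m

Symmetry ⇒ E = E(r) r̂. Gaussian sphere of radius r = 0.611 m (r > 0.44 m, enclosing both).
Q_enc = (-6.37 μC) + (16.9 μC) = 1.053×10^-5 C.
Since E is radial and uniform over the Gaussian sphere, Φ = E·4πr² = Q_enc/ε₀.
E = |Q_enc|/(4πε₀r²) = (1.053×10^-5)/(4π·8.85×10^-12·(0.611)²) = 2.54×10^5 N/C.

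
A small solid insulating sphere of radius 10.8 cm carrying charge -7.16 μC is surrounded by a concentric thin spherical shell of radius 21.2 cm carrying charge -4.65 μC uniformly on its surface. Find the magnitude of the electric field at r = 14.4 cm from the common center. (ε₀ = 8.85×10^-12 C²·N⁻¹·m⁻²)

E = 3.10×10^6 N/C

Use a concentric Gaussian sphere at r = 14.4 cm (between the bodies, 10.8 cm < r < 21.2 cm).
Only the inner charge is enclosed; the outer shell contributes nothing inside itself. Q_enc = -7.16 μC = -7.16×10^-6 C.
By Gauss's law, ∮E·dA = E·4πr² = Q_enc/ε₀.
E = |Q_enc|/(4πε₀r²) = (7.16×10^-6)/(4π·8.85×10^-12·(0.144)²) = 3.10e6 N/C.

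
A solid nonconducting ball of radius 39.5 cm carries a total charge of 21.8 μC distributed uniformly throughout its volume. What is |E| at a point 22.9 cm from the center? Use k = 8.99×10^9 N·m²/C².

E ≈ 7.28×10^5 N/C

By spherical symmetry E is radial; choose a Gaussian sphere of radius r = 22.9 cm (r < R).
Only the charge within r is enclosed: Q_enc = Q·(r/R)³ = (21.8 μC)·(22.9 cm/39.5 cm)³ = 4.248×10^-6 C.
Applying ∮E·dA = Q_enc/ε₀ with Φ = E(4πr²):
E = k|Q_enc|/r² = (8.99×10^9)(4.248×10^-6)/(0.229)² = 7.28e5 N/C.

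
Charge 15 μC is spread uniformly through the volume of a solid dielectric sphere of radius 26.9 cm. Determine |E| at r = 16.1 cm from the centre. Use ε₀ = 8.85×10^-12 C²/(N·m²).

By spherical symmetry E is radial; choose a Gaussian sphere of radius r = 16.1 cm (r < R).
Only the charge within r is enclosed: Q_enc = Q·(r/R)³ = (15 μC)·(16.1 cm/26.9 cm)³ = 3.216×10^-6 C.
By Gauss's law, ∮E·dA = E·4πr² = Q_enc/ε₀.
E = |Q_enc|/(4πε₀r²) = (3.216×10^-6)/(4π·8.85×10^-12·(0.161)²) = 1.12×10^6 N/C.

1.12×10^6 V/m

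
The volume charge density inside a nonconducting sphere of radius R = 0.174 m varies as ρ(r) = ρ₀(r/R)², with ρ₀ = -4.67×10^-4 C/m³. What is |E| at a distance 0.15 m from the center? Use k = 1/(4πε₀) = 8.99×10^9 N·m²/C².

By spherical symmetry E is radial; choose a Gaussian sphere of radius r = 0.15 m (r < R).
Integrate the density: Q_enc = 4π ∫₀^r ρ₀(r'/R)^2 r'² dr' = 4πρ₀ r^5/(5·R²) = -2.944e-6 C.
Since E is radial and uniform over the Gaussian sphere, Φ = E·4πr² = Q_enc/ε₀.
E = k|Q_enc|/r² = (8.99×10^9)(2.944×10^-6)/(0.15)² = 1.18e6 N/C.

E = 1.18×10^6 V/m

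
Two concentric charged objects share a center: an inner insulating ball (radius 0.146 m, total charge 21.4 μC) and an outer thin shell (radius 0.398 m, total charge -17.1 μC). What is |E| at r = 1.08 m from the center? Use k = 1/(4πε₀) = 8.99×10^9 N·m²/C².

By spherical symmetry E is radial; choose a Gaussian sphere of radius r = 1.08 m (r > 0.398 m, enclosing both).
Q_enc = (21.4 μC) + (-17.1 μC) = 4.30×10^-6 C.
By Gauss's law, ∮E·dA = E·4πr² = Q_enc/ε₀.
E = k|Q_enc|/r² = (8.99×10^9)(4.30×10^-6)/(1.08)² = 3.31×10^4 N/C.

3.31×10^4 V/m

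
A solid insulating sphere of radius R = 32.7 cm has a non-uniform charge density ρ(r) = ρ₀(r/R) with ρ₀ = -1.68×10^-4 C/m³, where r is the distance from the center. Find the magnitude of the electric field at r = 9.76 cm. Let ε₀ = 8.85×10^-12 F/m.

By spherical symmetry E is radial; choose a Gaussian sphere of radius r = 9.76 cm (r < R).
Integrate the density: Q_enc = 4π ∫₀^r ρ₀(r'/R)^1 r'² dr' = 4πρ₀ r^4/(4·R) = -1.465×10^-7 C.
By Gauss's law, ∮E·dA = E·4πr² = Q_enc/ε₀.
E = |Q_enc|/(4πε₀r²) = (1.465×10^-7)/(4π·8.85×10^-12·(0.0976)²) = 1.38e5 N/C.

E = 1.38×10^5 V/m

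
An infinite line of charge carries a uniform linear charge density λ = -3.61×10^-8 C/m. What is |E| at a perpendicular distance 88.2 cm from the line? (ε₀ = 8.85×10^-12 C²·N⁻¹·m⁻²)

Choose a coaxial cylinder of radius r = 88.2 cm (arbitrary length L) as the Gaussian surface.
Q_enc = λL, so λ_enc = -3.61e-8 C/m.
Applying ∮E·dA = Q_enc/ε₀ with the end caps contributing no flux:
E = |λ_enc|/(2πε₀r) = (3.61×10^-8)/(2π·8.85×10^-12·0.882) = 736 N/C.

|E| ≈ 736 V/m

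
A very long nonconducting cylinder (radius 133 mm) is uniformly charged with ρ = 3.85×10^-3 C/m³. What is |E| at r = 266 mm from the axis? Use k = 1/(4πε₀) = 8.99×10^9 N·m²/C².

1.45e7 N/C

Take a coaxial cylindrical Gaussian surface of radius r = 266 mm and length L (r > 133 mm, full cross-section enclosed).
λ_enc = ρ·πR² = (3.85×10^-3)π(0.133)² = 2.14×10^-4 C/m.
By Gauss's law (flux through the curved wall only), E·2πrL = λ_enc L/ε₀.
E = 2k|λ_enc|/r = 2(8.99×10^9)(2.14e-4)/(0.266) = 1.45e7 N/C.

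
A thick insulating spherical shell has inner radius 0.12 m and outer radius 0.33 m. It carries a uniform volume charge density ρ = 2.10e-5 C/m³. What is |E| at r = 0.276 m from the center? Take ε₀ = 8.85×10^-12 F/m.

Use a concentric Gaussian sphere at r = 0.276 m (within the shell material, 0.12 m < r < 0.33 m).
Enclosed charge is the volume from a to r: Q_enc = (4π/3)ρ(r³ − a³) = 1.697×10^-6 C.
Gauss's law: E·4πr² = Q_enc/ε₀.
E = |Q_enc|/(4πε₀r²) = (1.697e-6)/(4π·8.85×10^-12·(0.276)²) = 2.00×10^5 N/C.

|E| ≈ 2.00×10^5 V/m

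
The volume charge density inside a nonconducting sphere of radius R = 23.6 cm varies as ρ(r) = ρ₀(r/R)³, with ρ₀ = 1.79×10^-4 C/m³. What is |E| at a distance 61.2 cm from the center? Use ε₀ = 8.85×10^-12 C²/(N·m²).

|E| = 1.18e5 N/C

By spherical symmetry E is radial; choose a Gaussian sphere of radius r = 61.2 cm (r > R, all charge enclosed).
Q_enc = 4π ∫₀^R ρ₀(r'/R)^3 r'² dr' = 4πρ₀R³/6 = 4.928×10^-6 C.
By Gauss's law, ∮E·dA = E·4πr² = Q_enc/ε₀.
E = |Q_enc|/(4πε₀r²) = (4.928×10^-6)/(4π·8.85×10^-12·(0.612)²) = 1.18e5 N/C.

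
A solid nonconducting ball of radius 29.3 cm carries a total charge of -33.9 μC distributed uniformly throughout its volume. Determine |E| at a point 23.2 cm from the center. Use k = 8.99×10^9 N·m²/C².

Take a concentric spherical Gaussian surface of radius r = 23.2 cm (r < R).
For a uniform sphere the enclosed fraction is (r/R)³, so Q_enc = (-33.9 μC)(0.232/0.293)³ = -1.683e-5 C.
Gauss's law: E·4πr² = Q_enc/ε₀.
E = k|Q_enc|/r² = (8.99×10^9)(1.683e-5)/(0.232)² = 2.81×10^6 N/C.

2.81×10^6 N/C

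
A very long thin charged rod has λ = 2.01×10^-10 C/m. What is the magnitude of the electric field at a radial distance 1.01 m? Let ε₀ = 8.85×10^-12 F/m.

Take a coaxial cylindrical Gaussian surface of radius r = 1.01 m and length L.
Q_enc = λL, so λ_enc = 2.01e-10 C/m.
Applying ∮E·dA = Q_enc/ε₀ with the end caps contributing no flux:
E = |λ_enc|/(2πε₀r) = (2.01×10^-10)/(2π·8.85×10^-12·1.01) = 3.58 N/C.

E = 3.58 N/C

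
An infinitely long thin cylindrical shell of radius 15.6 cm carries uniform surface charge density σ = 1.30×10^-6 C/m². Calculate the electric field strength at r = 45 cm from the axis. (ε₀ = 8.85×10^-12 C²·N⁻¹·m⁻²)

|E| ≈ 5.09×10^4 V/m

Coaxial Gaussian cylinder, radius r = 45 cm, length L (r > 15.6 cm).
The whole shell is enclosed: λ_enc = σ·2πR = (1.30×10^-6)·2π·(0.156) = 1.274×10^-6 C/m.
Since E is radial and uniform over the curved surface, Φ = E·2πrL = Q_enc/ε₀ = λ_enc L/ε₀.
E = |λ_enc|/(2πε₀r) = (1.274×10^-6)/(2π·8.85×10^-12·0.45) = 5.09×10^4 N/C.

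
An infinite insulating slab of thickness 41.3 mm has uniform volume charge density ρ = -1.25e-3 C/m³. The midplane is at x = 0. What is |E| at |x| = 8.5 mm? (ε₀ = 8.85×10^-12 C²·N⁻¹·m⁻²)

By symmetry E is perpendicular to the slab. A Gaussian pillbox from −8.5 mm to +8.5 mm (face area A) lies entirely within the slab.
Q_enc = ρ·(2x)·A and flux = 2EA, so 2EA = 2ρxA/ε₀ ⇒ E = |ρ|x/ε₀.
E = (1.25×10^-3)(0.0085)/(8.85×10^-12) = 1.20×10^6 N/C.

|E| ≈ 1.20e6 V/m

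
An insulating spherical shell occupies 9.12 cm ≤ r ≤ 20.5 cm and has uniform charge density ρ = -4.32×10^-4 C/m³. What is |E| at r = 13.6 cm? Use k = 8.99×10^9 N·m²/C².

E ≈ 1.55×10^6 N/C

Take a concentric spherical Gaussian surface of radius r = 13.6 cm (within the shell material, 9.12 cm < r < 20.5 cm).
Enclosed charge is the volume from a to r: Q_enc = (4π/3)ρ(r³ − a³) = -3.179e-6 C.
Since E is radial and uniform over the Gaussian sphere, Φ = E·4πr² = Q_enc/ε₀.
E = k|Q_enc|/r² = (8.99×10^9)(3.179×10^-6)/(0.136)² = 1.55×10^6 N/C.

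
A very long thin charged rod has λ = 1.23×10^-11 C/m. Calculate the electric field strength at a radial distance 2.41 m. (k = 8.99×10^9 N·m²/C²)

|E| = 9.18e-2 V/m

Take a coaxial cylindrical Gaussian surface of radius r = 2.41 m and length L.
Q_enc = λL, so λ_enc = 1.23×10^-11 C/m.
By Gauss's law (flux through the curved wall only), E·2πrL = λ_enc L/ε₀.
E = 2k|λ_enc|/r = 2(8.99×10^9)(1.23×10^-11)/(2.41) = 9.18×10^-2 N/C.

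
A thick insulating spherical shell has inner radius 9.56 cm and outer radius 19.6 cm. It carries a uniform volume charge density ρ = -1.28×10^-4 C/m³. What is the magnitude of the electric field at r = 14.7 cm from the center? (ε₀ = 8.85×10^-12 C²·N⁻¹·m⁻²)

Use a concentric Gaussian sphere at r = 14.7 cm (within the shell material, 9.56 cm < r < 19.6 cm).
Only the shell between 9.56 cm and r is enclosed: Q_enc = ρ·(4π/3)(r³ − a³) = (-1.28×10^-4)·(4π/3)·((0.147)³ − (0.0956)³) = -1.235e-6 C.
Since E is radial and uniform over the Gaussian sphere, Φ = E·4πr² = Q_enc/ε₀.
E = |Q_enc|/(4πε₀r²) = (1.235e-6)/(4π·8.85×10^-12·(0.147)²) = 5.14×10^5 N/C.

|E| = 5.14×10^5 N/C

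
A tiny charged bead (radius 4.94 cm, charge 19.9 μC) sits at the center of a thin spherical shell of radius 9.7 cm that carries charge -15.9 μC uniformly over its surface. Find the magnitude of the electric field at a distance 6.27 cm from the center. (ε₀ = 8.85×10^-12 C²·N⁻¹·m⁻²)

Symmetry ⇒ E = E(r) r̂. Gaussian sphere of radius r = 6.27 cm (between the bodies, 4.94 cm < r < 9.7 cm).
Only the inner charge is enclosed; the outer shell contributes nothing inside itself. Q_enc = 19.9 μC = 1.99×10^-5 C.
Since E is radial and uniform over the Gaussian sphere, Φ = E·4πr² = Q_enc/ε₀.
E = |Q_enc|/(4πε₀r²) = (1.99e-5)/(4π·8.85×10^-12·(0.0627)²) = 4.55×10^7 N/C.

|E| ≈ 4.55×10^7 N/C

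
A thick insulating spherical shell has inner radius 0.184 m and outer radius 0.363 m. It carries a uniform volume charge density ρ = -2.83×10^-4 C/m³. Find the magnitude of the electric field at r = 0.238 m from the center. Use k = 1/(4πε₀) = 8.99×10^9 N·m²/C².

By spherical symmetry E is radial; choose a Gaussian sphere of radius r = 0.238 m (within the shell material, 0.184 m < r < 0.363 m).
Enclosed charge is the volume from a to r: Q_enc = (4π/3)ρ(r³ − a³) = -8.596×10^-6 C.
Applying ∮E·dA = Q_enc/ε₀ with Φ = E(4πr²):
E = k|Q_enc|/r² = (8.99×10^9)(8.596e-6)/(0.238)² = 1.36×10^6 N/C.

E ≈ 1.36e6 V/m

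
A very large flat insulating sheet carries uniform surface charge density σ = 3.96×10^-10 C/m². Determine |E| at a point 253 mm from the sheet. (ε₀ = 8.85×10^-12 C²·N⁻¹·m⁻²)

22.4 N/C

By planar symmetry E is perpendicular to the sheet and uniform; use a Gaussian pillbox with flat faces of area A on each side of the sheet.
Only the two end caps contribute flux: Φ = 2EA. With Q_enc = σA, Gauss's law gives E = |σ|/(2ε₀).
E = |σ|/(2ε₀) = (3.96×10^-10)/(2·8.85×10^-12) = 22.4 N/C.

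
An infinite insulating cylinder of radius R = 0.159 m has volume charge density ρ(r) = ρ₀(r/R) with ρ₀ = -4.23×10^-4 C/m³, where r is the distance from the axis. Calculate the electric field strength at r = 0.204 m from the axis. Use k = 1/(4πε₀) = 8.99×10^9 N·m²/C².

1.97e6 V/m

Choose a coaxial cylinder of radius r = 0.204 m (arbitrary length L) as the Gaussian surface (r > R, full charge per length enclosed).
λ_enc = 2π ∫₀^R ρ₀(r'/R)^1 r' dr' = 2πρ₀R²/3 = -2.24×10^-5 C/m.
Gauss's law: E·2πrL = λ_enc L/ε₀.
E = 2k|λ_enc|/r = 2(8.99×10^9)(2.24×10^-5)/(0.204) = 1.97e6 N/C.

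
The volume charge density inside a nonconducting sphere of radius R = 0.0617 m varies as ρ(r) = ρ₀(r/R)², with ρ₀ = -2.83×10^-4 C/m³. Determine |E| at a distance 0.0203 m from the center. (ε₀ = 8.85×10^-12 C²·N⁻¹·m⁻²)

|E| = 1.41×10^4 N/C

By spherical symmetry E is radial; choose a Gaussian sphere of radius r = 0.0203 m (r < R).
Integrate the density: Q_enc = 4π ∫₀^r ρ₀(r'/R)^2 r'² dr' = 4πρ₀ r^5/(5·R²) = -6.441×10^-10 C.
Applying ∮E·dA = Q_enc/ε₀ with Φ = E(4πr²):
E = |Q_enc|/(4πε₀r²) = (6.441×10^-10)/(4π·8.85×10^-12·(0.0203)²) = 1.41×10^4 N/C.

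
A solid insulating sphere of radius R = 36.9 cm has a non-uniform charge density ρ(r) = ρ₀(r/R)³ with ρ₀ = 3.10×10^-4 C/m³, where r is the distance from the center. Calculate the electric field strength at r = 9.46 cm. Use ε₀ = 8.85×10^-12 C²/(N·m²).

E = 9.31e3 N/C

Symmetry ⇒ E = E(r) r̂. Gaussian sphere of radius r = 9.46 cm (r < R).
Integrate the density: Q_enc = 4π ∫₀^r ρ₀(r'/R)^3 r'² dr' = 4πρ₀ r^6/(6·R³) = 9.262×10^-9 C.
By Gauss's law, ∮E·dA = E·4πr² = Q_enc/ε₀.
E = |Q_enc|/(4πε₀r²) = (9.262×10^-9)/(4π·8.85×10^-12·(0.0946)²) = 9.31×10^3 N/C.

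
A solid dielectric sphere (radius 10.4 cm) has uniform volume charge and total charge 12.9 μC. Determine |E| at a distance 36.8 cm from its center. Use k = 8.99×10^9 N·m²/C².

E = 8.56×10^5 V/m

Take a concentric spherical Gaussian surface of radius r = 36.8 cm (r > R, so the entire charge is enclosed).
Q_enc = 12.9 μC = 1.29×10^-5 C.
Since E is radial and uniform over the Gaussian sphere, Φ = E·4πr² = Q_enc/ε₀.
E = k|Q_enc|/r² = (8.99×10^9)(1.29×10^-5)/(0.368)² = 8.56e5 N/C.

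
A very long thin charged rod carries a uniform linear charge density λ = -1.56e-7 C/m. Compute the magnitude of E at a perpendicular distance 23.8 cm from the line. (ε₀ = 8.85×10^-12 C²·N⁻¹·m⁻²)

E = 1.18×10^4 N/C

By cylindrical symmetry E is radial; use a coaxial Gaussian cylinder of radius 23.8 cm and length L.
Q_enc = λL, so λ_enc = -1.56×10^-7 C/m.
By Gauss's law (flux through the curved wall only), E·2πrL = λ_enc L/ε₀.
E = |λ_enc|/(2πε₀r) = (1.56×10^-7)/(2π·8.85×10^-12·0.238) = 1.18e4 N/C.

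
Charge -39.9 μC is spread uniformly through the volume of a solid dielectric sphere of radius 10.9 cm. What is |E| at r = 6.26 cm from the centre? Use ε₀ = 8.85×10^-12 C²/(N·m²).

E = 1.73×10^7 N/C

Symmetry ⇒ E = E(r) r̂. Gaussian sphere of radius r = 6.26 cm (r < R).
Only the charge within r is enclosed: Q_enc = Q·(r/R)³ = (-39.9 μC)·(6.26 cm/10.9 cm)³ = -7.558×10^-6 C.
By Gauss's law, ∮E·dA = E·4πr² = Q_enc/ε₀.
E = |Q_enc|/(4πε₀r²) = (7.558×10^-6)/(4π·8.85×10^-12·(0.0626)²) = 1.73×10^7 N/C.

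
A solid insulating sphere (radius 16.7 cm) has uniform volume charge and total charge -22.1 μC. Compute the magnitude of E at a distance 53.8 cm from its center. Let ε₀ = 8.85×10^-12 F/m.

|E| = 6.87e5 V/m

Take a concentric spherical Gaussian surface of radius r = 53.8 cm (r > R, so the entire charge is enclosed).
Q_enc = -22.1 μC = -2.21e-5 C.
Applying ∮E·dA = Q_enc/ε₀ with Φ = E(4πr²):
E = |Q_enc|/(4πε₀r²) = (2.21×10^-5)/(4π·8.85×10^-12·(0.538)²) = 6.87×10^5 N/C.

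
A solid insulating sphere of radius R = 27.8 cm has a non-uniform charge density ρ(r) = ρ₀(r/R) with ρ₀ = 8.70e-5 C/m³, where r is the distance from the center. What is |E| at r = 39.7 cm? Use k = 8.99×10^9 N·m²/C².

|E| = 3.35e5 V/m

Symmetry ⇒ E = E(r) r̂. Gaussian sphere of radius r = 39.7 cm (r > R, all charge enclosed).
Q_enc = 4π ∫₀^R ρ₀(r'/R)^1 r'² dr' = 4πρ₀R³/4 = 5.872e-6 C.
Gauss's law: E·4πr² = Q_enc/ε₀.
E = k|Q_enc|/r² = (8.99×10^9)(5.872×10^-6)/(0.397)² = 3.35e5 N/C.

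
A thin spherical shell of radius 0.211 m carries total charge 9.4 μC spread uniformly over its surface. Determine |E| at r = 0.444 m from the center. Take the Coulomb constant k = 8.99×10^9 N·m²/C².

Take a concentric spherical Gaussian surface of radius r = 0.444 m (r > 0.211 m).
The entire shell is enclosed: Q_enc = 9.40×10^-6 C.
Since E is radial and uniform over the Gaussian sphere, Φ = E·4πr² = Q_enc/ε₀.
E = k|Q_enc|/r² = (8.99×10^9)(9.40×10^-6)/(0.444)² = 4.29×10^5 N/C.

E = 4.29e5 V/m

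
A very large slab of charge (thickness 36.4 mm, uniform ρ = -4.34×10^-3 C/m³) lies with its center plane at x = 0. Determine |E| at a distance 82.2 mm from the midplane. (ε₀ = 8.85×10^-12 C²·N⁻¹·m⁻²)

The point |x| = 82.2 mm lies outside the slab (half-thickness 0.0182 m). A symmetric pillbox spanning the full slab encloses Q_enc = ρ·d·A.
Flux = 2EA ⇒ E = |ρ|d/(2ε₀), independent of distance outside.
E = (4.34e-3)(0.0364)/(2·8.85×10^-12) = 8.93×10^6 N/C.

|E| ≈ 8.93×10^6 N/C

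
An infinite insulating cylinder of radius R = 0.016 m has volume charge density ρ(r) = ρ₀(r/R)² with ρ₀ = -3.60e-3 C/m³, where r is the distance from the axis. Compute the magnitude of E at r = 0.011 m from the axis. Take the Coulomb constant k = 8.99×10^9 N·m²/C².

Coaxial Gaussian cylinder, radius r = 0.011 m, length L (r < R).
λ_enc = ∫₀^r ρ(r')·2πr' dr' = (2πρ₀/R²)·r^4/4 = -3.234×10^-7 C/m.
By Gauss's law (flux through the curved wall only), E·2πrL = λ_enc L/ε₀.
E = 2k|λ_enc|/r = 2(8.99×10^9)(3.234×10^-7)/(0.011) = 5.29e5 N/C.

|E| ≈ 5.29×10^5 N/C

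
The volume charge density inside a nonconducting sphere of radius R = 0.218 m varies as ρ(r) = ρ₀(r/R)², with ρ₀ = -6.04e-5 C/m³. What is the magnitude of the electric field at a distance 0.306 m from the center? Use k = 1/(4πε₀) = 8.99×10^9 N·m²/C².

E ≈ 1.51×10^5 N/C

Use a concentric Gaussian sphere at r = 0.306 m (r > R, all charge enclosed).
Q_enc = 4π ∫₀^R ρ₀(r'/R)^2 r'² dr' = 4πρ₀R³/5 = -1.573e-6 C.
Gauss's law: E·4πr² = Q_enc/ε₀.
E = k|Q_enc|/r² = (8.99×10^9)(1.573×10^-6)/(0.306)² = 1.51×10^5 N/C.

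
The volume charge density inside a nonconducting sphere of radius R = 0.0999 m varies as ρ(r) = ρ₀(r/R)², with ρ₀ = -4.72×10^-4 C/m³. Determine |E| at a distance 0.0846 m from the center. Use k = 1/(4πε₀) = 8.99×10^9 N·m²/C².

6.47×10^5 N/C

Use a concentric Gaussian sphere at r = 0.0846 m (r < R).
Integrate the density: Q_enc = 4π ∫₀^r ρ₀(r'/R)^2 r'² dr' = 4πρ₀ r^5/(5·R²) = -5.151×10^-7 C.
By Gauss's law, ∮E·dA = E·4πr² = Q_enc/ε₀.
E = k|Q_enc|/r² = (8.99×10^9)(5.151e-7)/(0.0846)² = 6.47e5 N/C.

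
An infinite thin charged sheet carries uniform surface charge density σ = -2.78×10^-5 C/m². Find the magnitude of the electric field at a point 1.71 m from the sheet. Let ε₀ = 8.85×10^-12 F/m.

Choose a cylindrical pillbox piercing the sheet, end faces (area A) parallel to it.
Only the two end caps contribute flux: Φ = 2EA. With Q_enc = σA, Gauss's law gives E = |σ|/(2ε₀).
E = |σ|/(2ε₀) = (2.78×10^-5)/(2·8.85×10^-12) = 1.57×10^6 N/C.

|E| ≈ 1.57×10^6 N/C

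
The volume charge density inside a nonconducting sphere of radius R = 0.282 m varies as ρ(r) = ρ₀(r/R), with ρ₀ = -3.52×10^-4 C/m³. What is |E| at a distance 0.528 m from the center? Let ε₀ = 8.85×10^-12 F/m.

Take a concentric spherical Gaussian surface of radius r = 0.528 m (r > R, all charge enclosed).
Q_enc = 4π ∫₀^R ρ₀(r'/R)^1 r'² dr' = 4πρ₀R³/4 = -2.48×10^-5 C.
Gauss's law: E·4πr² = Q_enc/ε₀.
E = |Q_enc|/(4πε₀r²) = (2.48e-5)/(4π·8.85×10^-12·(0.528)²) = 8.00×10^5 N/C.

|E| ≈ 8.00e5 V/m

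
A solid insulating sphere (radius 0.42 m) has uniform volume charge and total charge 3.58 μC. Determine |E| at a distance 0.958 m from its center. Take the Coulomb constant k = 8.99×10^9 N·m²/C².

|E| = 3.51×10^4 N/C

Use a concentric Gaussian sphere at r = 0.958 m (r > R, so the entire charge is enclosed).
Q_enc = 3.58 μC = 3.58e-6 C.
Gauss's law: E·4πr² = Q_enc/ε₀.
E = k|Q_enc|/r² = (8.99×10^9)(3.58×10^-6)/(0.958)² = 3.51×10^4 N/C.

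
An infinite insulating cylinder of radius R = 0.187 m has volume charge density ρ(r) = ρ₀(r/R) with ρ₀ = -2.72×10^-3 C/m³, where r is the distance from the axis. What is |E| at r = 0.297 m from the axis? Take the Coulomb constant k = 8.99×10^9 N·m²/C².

|E| ≈ 1.21e7 N/C

Take a coaxial cylindrical Gaussian surface of radius r = 0.297 m and length L (r > R, full charge per length enclosed).
λ_enc = 2π ∫₀^R ρ₀(r'/R)^1 r' dr' = 2πρ₀R²/3 = -1.992e-4 C/m.
Gauss's law: E·2πrL = λ_enc L/ε₀.
E = 2k|λ_enc|/r = 2(8.99×10^9)(1.992e-4)/(0.297) = 1.21×10^7 N/C.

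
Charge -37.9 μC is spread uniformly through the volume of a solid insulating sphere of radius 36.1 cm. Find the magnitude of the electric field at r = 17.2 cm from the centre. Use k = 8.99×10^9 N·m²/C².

Use a concentric Gaussian sphere at r = 17.2 cm (r < R).
Only the charge within r is enclosed: Q_enc = Q·(r/R)³ = (-37.9 μC)·(17.2 cm/36.1 cm)³ = -4.099×10^-6 C.
By Gauss's law, ∮E·dA = E·4πr² = Q_enc/ε₀.
E = k|Q_enc|/r² = (8.99×10^9)(4.099e-6)/(0.172)² = 1.25×10^6 N/C.

E ≈ 1.25e6 N/C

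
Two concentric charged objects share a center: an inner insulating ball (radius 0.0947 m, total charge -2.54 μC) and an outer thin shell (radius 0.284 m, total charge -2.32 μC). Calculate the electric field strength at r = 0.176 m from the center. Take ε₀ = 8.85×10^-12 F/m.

|E| ≈ 7.37×10^5 N/C

Use a concentric Gaussian sphere at r = 0.176 m (between the bodies, 0.0947 m < r < 0.284 m).
Only the inner charge is enclosed; the outer shell contributes nothing inside itself. Q_enc = -2.54 μC = -2.54e-6 C.
Gauss's law: E·4πr² = Q_enc/ε₀.
E = |Q_enc|/(4πε₀r²) = (2.54×10^-6)/(4π·8.85×10^-12·(0.176)²) = 7.37×10^5 N/C.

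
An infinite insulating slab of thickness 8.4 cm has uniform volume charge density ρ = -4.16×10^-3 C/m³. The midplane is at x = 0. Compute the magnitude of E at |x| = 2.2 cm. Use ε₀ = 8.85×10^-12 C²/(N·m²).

By symmetry E is perpendicular to the slab. A Gaussian pillbox from −2.2 cm to +2.2 cm (face area A) lies entirely within the slab.
Q_enc = ρ·(2x)·A and flux = 2EA, so 2EA = 2ρxA/ε₀ ⇒ E = |ρ|x/ε₀.
E = (4.16×10^-3)(0.022)/(8.85×10^-12) = 1.03e7 N/C.

1.03e7 N/C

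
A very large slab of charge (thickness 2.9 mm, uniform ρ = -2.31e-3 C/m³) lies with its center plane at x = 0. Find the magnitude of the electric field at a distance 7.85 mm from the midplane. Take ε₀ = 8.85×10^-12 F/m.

E ≈ 3.78e5 N/C

The point |x| = 7.85 mm lies outside the slab (half-thickness 0.00145 m). A symmetric pillbox spanning the full slab encloses Q_enc = ρ·d·A.
Flux = 2EA ⇒ E = |ρ|d/(2ε₀), independent of distance outside.
E = (2.31×10^-3)(0.0029)/(2·8.85×10^-12) = 3.78e5 N/C.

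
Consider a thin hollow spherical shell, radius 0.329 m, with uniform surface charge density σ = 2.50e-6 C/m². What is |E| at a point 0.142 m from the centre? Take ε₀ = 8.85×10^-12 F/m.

E = 0 (no enclosed charge)

Take a concentric spherical Gaussian surface of radius r = 0.142 m (inside the shell, r < 0.329 m).
No charge lies within this surface, so Q_enc = 0 and Gauss's law gives E·4πr² = 0 ⇒ E = 0.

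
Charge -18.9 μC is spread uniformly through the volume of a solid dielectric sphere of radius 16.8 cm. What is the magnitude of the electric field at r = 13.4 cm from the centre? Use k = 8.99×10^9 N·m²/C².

E = 4.80×10^6 V/m

Symmetry ⇒ E = E(r) r̂. Gaussian sphere of radius r = 13.4 cm (r < R).
For a uniform sphere the enclosed fraction is (r/R)³, so Q_enc = (-18.9 μC)(0.134/0.168)³ = -9.591e-6 C.
Gauss's law: E·4πr² = Q_enc/ε₀.
E = k|Q_enc|/r² = (8.99×10^9)(9.591×10^-6)/(0.134)² = 4.80×10^6 N/C.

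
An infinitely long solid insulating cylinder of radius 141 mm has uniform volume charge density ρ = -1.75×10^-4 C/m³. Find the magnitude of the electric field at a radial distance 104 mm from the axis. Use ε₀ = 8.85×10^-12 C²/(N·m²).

E = 1.03×10^6 V/m

Choose a coaxial cylinder of radius r = 104 mm (arbitrary length L) as the Gaussian surface (r < R).
Charge inside radius r per length L is ρ·πr²·L, so λ_enc = ρπr² = -5.946e-6 C/m.
Applying ∮E·dA = Q_enc/ε₀ with the end caps contributing no flux:
E = |λ_enc|/(2πε₀r) = (5.946×10^-6)/(2π·8.85×10^-12·0.104) = 1.03×10^6 N/C.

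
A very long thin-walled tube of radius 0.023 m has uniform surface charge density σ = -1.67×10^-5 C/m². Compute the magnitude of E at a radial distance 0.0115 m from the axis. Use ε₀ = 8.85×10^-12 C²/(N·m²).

E = 0

By cylindrical symmetry E is radial; use a coaxial Gaussian cylinder of radius 0.0115 m and length L (r < 0.023 m, inside the shell).
No charge is enclosed, so Gauss's law gives E·2πrL = 0 ⇒ E = 0.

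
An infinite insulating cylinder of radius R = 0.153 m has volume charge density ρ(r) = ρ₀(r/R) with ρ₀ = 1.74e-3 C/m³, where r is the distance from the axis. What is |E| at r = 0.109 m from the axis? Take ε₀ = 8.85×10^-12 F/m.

By cylindrical symmetry E is radial; use a coaxial Gaussian cylinder of radius 0.109 m and length L (r < R).
Integrating ρ over the cross-section to radius r: λ_enc = (2πρ₀/R) ∫₀^r r'^2 dr' = 2πρ₀ r^3/(3·R) = 3.085e-5 C/m.
Since E is radial and uniform over the curved surface, Φ = E·2πrL = Q_enc/ε₀ = λ_enc L/ε₀.
E = |λ_enc|/(2πε₀r) = (3.085×10^-5)/(2π·8.85×10^-12·0.109) = 5.09e6 N/C.

|E| ≈ 5.09×10^6 N/C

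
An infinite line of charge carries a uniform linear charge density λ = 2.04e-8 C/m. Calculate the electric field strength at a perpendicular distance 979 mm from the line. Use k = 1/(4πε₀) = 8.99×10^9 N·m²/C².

E ≈ 375 N/C

Choose a coaxial cylinder of radius r = 979 mm (arbitrary length L) as the Gaussian surface.
Q_enc = λL, so λ_enc = 2.04×10^-8 C/m.
Gauss's law: E·2πrL = λ_enc L/ε₀.
E = 2k|λ_enc|/r = 2(8.99×10^9)(2.04×10^-8)/(0.979) = 375 N/C.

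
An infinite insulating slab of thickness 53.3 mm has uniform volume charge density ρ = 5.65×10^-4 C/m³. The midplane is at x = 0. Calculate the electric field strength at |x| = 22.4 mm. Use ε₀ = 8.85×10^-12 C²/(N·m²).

By symmetry E is perpendicular to the slab. A Gaussian pillbox from −22.4 mm to +22.4 mm (face area A) lies entirely within the slab.
Q_enc = ρ·(2x)·A and flux = 2EA, so 2EA = 2ρxA/ε₀ ⇒ E = |ρ|x/ε₀.
E = (5.65×10^-4)(0.0224)/(8.85×10^-12) = 1.43e6 N/C.

E = 1.43e6 V/m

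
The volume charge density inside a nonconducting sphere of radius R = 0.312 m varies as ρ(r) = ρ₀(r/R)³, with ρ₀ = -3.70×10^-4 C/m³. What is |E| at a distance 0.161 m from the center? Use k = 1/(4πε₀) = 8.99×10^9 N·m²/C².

By spherical symmetry E is radial; choose a Gaussian sphere of radius r = 0.161 m (r < R).
Q_enc = ∫₀^r ρ(r')·4πr'² dr' = (4πρ₀/R³) ∫₀^r r'^5 dr' = 4πρ₀ r^6/(6·R³) = -4.444×10^-7 C.
By Gauss's law, ∮E·dA = E·4πr² = Q_enc/ε₀.
E = k|Q_enc|/r² = (8.99×10^9)(4.444×10^-7)/(0.161)² = 1.54×10^5 N/C.

|E| ≈ 1.54×10^5 N/C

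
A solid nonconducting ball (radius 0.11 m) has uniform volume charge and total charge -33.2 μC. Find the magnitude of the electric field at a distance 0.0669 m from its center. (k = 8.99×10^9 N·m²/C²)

Symmetry ⇒ E = E(r) r̂. Gaussian sphere of radius r = 0.0669 m (r < R).
For a uniform sphere the enclosed fraction is (r/R)³, so Q_enc = (-33.2 μC)(0.0669/0.11)³ = -7.469×10^-6 C.
By Gauss's law, ∮E·dA = E·4πr² = Q_enc/ε₀.
E = k|Q_enc|/r² = (8.99×10^9)(7.469×10^-6)/(0.0669)² = 1.50×10^7 N/C.

E = 1.50×10^7 N/C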